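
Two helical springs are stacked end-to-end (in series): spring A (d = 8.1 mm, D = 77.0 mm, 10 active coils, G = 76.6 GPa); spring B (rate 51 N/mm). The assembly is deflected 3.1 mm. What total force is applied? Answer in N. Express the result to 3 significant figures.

23.8 N

k_A = Gd⁴/(8D³N_a) = (76.6×10³)(8.1⁴)/(8·77.0³·10) = 9.0283 N/mm
Series: 1/k_eq = 1/9.0283 + 1/51 = 0.13037; k_eq = 7.6704 N/mm
F = k_eq·δ = 7.6704·3.1 = 23.778 N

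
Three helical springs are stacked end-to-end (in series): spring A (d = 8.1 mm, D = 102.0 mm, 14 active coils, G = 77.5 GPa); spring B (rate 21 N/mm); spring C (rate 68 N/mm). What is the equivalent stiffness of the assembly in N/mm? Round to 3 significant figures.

2.39 N/mm

k_A = Gd⁴/(8D³N_a) = (77.5×10³)(8.1⁴)/(8·102.0³·14) = 2.8069 N/mm
Series: 1/k_eq = 1/2.8069 + 1/21 + 1/68 = 0.41859; k_eq = 2.389 N/mm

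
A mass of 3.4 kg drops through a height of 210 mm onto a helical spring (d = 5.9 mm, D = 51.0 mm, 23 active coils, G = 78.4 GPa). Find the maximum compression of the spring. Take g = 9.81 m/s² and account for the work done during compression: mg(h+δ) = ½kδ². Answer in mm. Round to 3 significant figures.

k = Gd⁴/(8D³N_a) = (78.4×10³)(5.9⁴)/(8·51.0³·23) = 3.8922 N/mm
W = mg = 3.4 × 9.81 = 33.354 N
½kδ² − Wδ − Wh = 0 → δ = (W + √(W² + 2kWh))/k
δ = (33.354 + √(1112.5 + 54524.7))/3.8922 = (33.354 + 235.88)/3.8922 = 69.171 mm

69.2 mm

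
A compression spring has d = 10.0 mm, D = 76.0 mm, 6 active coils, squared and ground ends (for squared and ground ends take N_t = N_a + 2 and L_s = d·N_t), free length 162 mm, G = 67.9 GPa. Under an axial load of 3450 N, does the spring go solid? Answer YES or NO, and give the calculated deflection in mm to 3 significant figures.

k = Gd⁴/(8D³N_a) = (67.9×10³)(10.0⁴)/(8·76.0³·6) = 32.225 N/mm
N_t = 8; L_s = 10.0·8 = 80 mm; δ_solid = L₀ − L_s = 162 − 80 = 82 mm
δ = F/k = 3450/32.225 = 107.06 mm
δ ≥ δ_solid → spring goes solid

YES, δ = 107 mm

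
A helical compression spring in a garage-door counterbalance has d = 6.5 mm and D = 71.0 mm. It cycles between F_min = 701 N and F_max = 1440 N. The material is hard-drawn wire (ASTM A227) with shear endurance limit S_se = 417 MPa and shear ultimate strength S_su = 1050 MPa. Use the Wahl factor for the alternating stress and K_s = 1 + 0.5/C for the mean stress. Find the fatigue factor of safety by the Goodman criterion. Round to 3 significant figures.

0.734

C = D/d = 71.0/6.5 = 10.9231; K_W = (4C−1)/(4C−4)+0.615/C = 1.1319; K_s = 1+0.5/C = 1.0458
F_a = (F_max−F_min)/2 = 369.5 N; F_m = (F_max+F_min)/2 = 1070.5 N
τ_a = K_W·8F_aD/(πd³) = 1.1319 × 243.26 = 275.34 MPa
τ_m = K_s·8F_mD/(πd³) = 1.0458 × 704.77 = 737.03 MPa
Goodman: 1/n_f = τ_a/S_se + τ_m/S_su = 275.34/417 + 737.03/1050 = 0.66030 + 0.70193 = 1.3622
n_f = 1/1.3622 = 0.7341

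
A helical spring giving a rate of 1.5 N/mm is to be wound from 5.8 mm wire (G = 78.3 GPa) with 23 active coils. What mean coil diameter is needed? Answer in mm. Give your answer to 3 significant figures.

D = (Gd⁴/(8N_a·k))^(1/3) = (78.3×10³·5.8⁴/(8·23·1.5))^(1/3)
  = (321044)^(1/3) = 68.4733 mm

68.5 mm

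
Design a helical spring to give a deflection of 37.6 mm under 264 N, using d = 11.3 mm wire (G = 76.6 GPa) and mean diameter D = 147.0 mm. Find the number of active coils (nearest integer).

7

Required rate k = F/δ = 264/37.6 = 7.0213 N/mm
N_a = Gd⁴/(8D³k) = (76.6×10³ × 11.3⁴)/(8 × 147.0³ × 7.0213)
    = 1.24894e+09 / 1.78426e+08 = 7 → 7 coils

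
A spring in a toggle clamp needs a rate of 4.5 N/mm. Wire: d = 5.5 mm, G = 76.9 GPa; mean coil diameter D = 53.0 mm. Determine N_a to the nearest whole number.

N_a = Gd⁴/(8D³k) = (76.9×10³ × 5.5⁴)/(8 × 53.0³ × 4.5)
    = 7.03683e+07 / 5.35957e+06 = 13.13 → 13 coils

13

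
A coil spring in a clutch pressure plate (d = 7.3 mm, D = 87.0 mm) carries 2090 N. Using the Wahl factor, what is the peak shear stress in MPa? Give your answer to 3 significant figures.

Spring index C = D/d = 87.0/7.3 = 11.9178
K_W = (4C−1)/(4C−4) + 0.615/C = 46.671/43.671 + 0.0516 = 1.1203
τ₀ = 8FD/(πd³) = 8·2090·87.0/(π·7.3³) = 1.45464e+06/1222.1 = 1190.2 MPa
τ_max = K·τ₀ = 1.1203 × 1190.2 = 1333.4 MPa

1330 MPa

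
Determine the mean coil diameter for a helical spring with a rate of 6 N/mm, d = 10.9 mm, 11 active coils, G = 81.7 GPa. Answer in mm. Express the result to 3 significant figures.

130 mm

D = (Gd⁴/(8N_a·k))^(1/3) = (81.7×10³·10.9⁴/(8·11·6))^(1/3)
  = (2.18421e+06)^(1/3) = 129.7472 mm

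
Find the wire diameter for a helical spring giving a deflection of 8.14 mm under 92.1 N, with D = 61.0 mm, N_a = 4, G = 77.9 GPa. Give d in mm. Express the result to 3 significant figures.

Required rate k = F/δ = 92.1/8.14 = 11.314 N/mm
d = (8D³N_a·k / G)^(1/4) = (8·61.0³·4·11.314 / (77.9×10³))^0.25
  = (1055)^0.25 = 5.6991 mm

5.70 mm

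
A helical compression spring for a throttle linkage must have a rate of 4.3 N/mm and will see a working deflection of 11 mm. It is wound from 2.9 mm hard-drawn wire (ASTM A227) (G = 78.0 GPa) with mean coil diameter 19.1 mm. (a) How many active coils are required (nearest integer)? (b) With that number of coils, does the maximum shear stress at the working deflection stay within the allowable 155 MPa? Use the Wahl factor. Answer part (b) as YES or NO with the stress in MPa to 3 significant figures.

(a) 23 coils; (b) YES, τ_max = 116 MPa

N_a = Gd⁴/(8D³k) = (78.0×10³)(2.9⁴)/(8·19.1³·4.3) = 23.02 → N_a = 23
Actual rate k = Gd⁴/(8D³·23) = 4.303 N/mm
Working load F = kδ = 4.303·11 = 47.333 N
C = 19.1/2.9 = 6.5862; K_W = (4C−1)/(4C−4)+0.615/C = 1.2276
τ_max = K_W·8FD/(πd³) = 1.2276·94.393 = 115.88 MPa
τ_max ≤ 155 MPa → acceptable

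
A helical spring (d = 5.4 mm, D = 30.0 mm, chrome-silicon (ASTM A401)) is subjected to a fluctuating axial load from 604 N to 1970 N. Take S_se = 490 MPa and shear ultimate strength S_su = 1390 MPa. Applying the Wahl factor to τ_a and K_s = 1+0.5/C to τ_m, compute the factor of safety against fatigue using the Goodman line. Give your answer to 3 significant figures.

0.740

C = D/d = 30.0/5.4 = 5.5556; K_W = (4C−1)/(4C−4)+0.615/C = 1.2753; K_s = 1+0.5/C = 1.0900
F_a = (F_max−F_min)/2 = 683 N; F_m = (F_max+F_min)/2 = 1287 N
τ_a = K_W·8F_aD/(πd³) = 1.2753 × 331.36 = 422.6 MPa
τ_m = K_s·8F_mD/(πd³) = 1.0900 × 624.39 = 680.59 MPa
Goodman: 1/n_f = τ_a/S_se + τ_m/S_su = 422.6/490 + 680.59/1390 = 0.86244 + 0.48963 = 1.3521
n_f = 1/1.3521 = 0.7396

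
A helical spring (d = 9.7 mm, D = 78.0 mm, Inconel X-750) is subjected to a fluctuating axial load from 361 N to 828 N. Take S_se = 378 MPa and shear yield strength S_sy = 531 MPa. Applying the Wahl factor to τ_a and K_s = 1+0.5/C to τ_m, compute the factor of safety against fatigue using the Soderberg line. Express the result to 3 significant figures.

2.39

C = D/d = 78.0/9.7 = 8.0412; K_W = (4C−1)/(4C−4)+0.615/C = 1.1830; K_s = 1+0.5/C = 1.0622
F_a = (F_max−F_min)/2 = 233.5 N; F_m = (F_max+F_min)/2 = 594.5 N
τ_a = K_W·8F_aD/(πd³) = 1.1830 × 50.817 = 60.116 MPa
τ_m = K_s·8F_mD/(πd³) = 1.0622 × 129.38 = 137.43 MPa
Soderberg: 1/n_f = τ_a/S_se + τ_m/S_sy = 60.116/378 + 137.43/531 = 0.15904 + 0.25881 = 0.41784
n_f = 1/0.41784 = 2.393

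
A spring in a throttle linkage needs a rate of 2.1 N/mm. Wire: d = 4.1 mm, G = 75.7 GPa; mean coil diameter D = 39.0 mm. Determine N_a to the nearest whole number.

N_a = Gd⁴/(8D³k) = (75.7×10³ × 4.1⁴)/(8 × 39.0³ × 2.1)
    = 2.1391e+07 / 996559 = 21.46 → 21 coils

21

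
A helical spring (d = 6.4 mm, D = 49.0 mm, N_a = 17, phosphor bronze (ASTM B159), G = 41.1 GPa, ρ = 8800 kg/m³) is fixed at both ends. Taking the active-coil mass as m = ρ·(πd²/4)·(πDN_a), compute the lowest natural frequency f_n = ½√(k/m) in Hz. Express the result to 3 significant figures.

k = Gd⁴/(8D³N_a) = (41.1×10³)(6.4⁴)/(8·49.0³·17) = 4.3096 N/mm = 4309.6 N/m
Wire length L = πDN_a = π·49.0·17 = 2616.9 mm
m = ρ·(πd²/4)·L = 8800 × 32.17×10⁻⁶ m² × 2.6169 m = 0.74085 kg
f_n = ½√(k/m) = 0.5·√(4309.6/0.74085) = 0.5·√(5817.1) = 38.135 Hz

38.1 Hz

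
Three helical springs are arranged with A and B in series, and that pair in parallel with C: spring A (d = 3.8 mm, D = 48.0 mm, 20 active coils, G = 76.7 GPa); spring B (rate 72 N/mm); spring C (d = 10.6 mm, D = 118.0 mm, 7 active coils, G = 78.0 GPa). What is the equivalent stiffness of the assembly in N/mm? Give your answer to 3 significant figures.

k_A = Gd⁴/(8D³N_a) = (76.7×10³)(3.8⁴)/(8·48.0³·20) = 0.90383 N/mm
k_C = Gd⁴/(8D³N_a) = (78.0×10³)(10.6⁴)/(8·118.0³·7) = 10.702 N/mm
Springs A,B series: k_AB = 1/(1/0.90383+1/72) = 0.89262 N/mm; parallel with C: k_eq = 0.89262+10.702 = 11.595 N/mm

11.6 N/mm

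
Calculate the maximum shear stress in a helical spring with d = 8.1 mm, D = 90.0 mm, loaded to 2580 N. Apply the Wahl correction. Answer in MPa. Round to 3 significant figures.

1260 MPa

Spring index C = D/d = 90.0/8.1 = 11.1111
K_W = (4C−1)/(4C−4) + 0.615/C = 43.444/40.444 + 0.0554 = 1.1295
τ₀ = 8FD/(πd³) = 8·2580·90.0/(π·8.1³) = 1.8576e+06/1669.6 = 1112.6 MPa
τ_max = K·τ₀ = 1.1295 × 1112.6 = 1256.7 MPa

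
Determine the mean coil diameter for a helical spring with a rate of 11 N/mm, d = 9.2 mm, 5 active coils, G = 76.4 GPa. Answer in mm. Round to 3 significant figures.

D = (Gd⁴/(8N_a·k))^(1/3) = (76.4×10³·9.2⁴/(8·5·11))^(1/3)
  = (1.24392e+06)^(1/3) = 107.5468 mm

108 mm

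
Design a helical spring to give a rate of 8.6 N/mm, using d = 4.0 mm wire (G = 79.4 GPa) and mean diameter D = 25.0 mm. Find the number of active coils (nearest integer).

19

N_a = Gd⁴/(8D³k) = (79.4×10³ × 4.0⁴)/(8 × 25.0³ × 8.6)
    = 2.03264e+07 / 1.075e+06 = 18.91 → 19 coils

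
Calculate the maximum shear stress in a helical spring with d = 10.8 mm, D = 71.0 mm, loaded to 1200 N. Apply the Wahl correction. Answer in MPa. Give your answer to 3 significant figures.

212 MPa

Spring index C = D/d = 71.0/10.8 = 6.5741
K_W = (4C−1)/(4C−4) + 0.615/C = 25.296/22.296 + 0.0935 = 1.2281
τ₀ = 8FD/(πd³) = 8·1200·71.0/(π·10.8³) = 681600/3957.5 = 172.23 MPa
τ_max = K·τ₀ = 1.2281 × 172.23 = 211.52 MPa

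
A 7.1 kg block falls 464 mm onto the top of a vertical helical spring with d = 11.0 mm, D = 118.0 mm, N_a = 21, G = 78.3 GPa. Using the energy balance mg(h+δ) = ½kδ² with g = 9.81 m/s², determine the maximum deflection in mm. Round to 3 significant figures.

k = Gd⁴/(8D³N_a) = (78.3×10³)(11.0⁴)/(8·118.0³·21) = 4.1531 N/mm
W = mg = 7.1 × 9.81 = 69.651 N
½kδ² − Wδ − Wh = 0 → δ = (W + √(W² + 2kWh))/k
δ = (69.651 + √(4851.3 + 268443))/4.1531 = (69.651 + 522.78)/4.1531 = 142.65 mm

143 mm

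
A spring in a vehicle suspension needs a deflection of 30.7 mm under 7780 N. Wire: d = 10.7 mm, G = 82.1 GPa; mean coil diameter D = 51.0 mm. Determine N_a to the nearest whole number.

Required rate k = F/δ = 7780/30.7 = 253.42 N/mm
N_a = Gd⁴/(8D³k) = (82.1×10³ × 10.7⁴)/(8 × 51.0³ × 253.42)
    = 1.07616e+09 / 2.68932e+08 = 4.002 → 4 coils

4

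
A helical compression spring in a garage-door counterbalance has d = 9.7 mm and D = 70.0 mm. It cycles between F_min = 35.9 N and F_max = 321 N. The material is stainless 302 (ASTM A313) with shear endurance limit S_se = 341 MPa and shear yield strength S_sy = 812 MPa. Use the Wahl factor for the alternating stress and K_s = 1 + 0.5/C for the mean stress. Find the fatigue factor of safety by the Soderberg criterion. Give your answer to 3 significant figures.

C = D/d = 70.0/9.7 = 7.2165; K_W = (4C−1)/(4C−4)+0.615/C = 1.2059; K_s = 1+0.5/C = 1.0693
F_a = (F_max−F_min)/2 = 142.55 N; F_m = (F_max+F_min)/2 = 178.45 N
τ_a = K_W·8F_aD/(πd³) = 1.2059 × 27.841 = 33.573 MPa
τ_m = K_s·8F_mD/(πd³) = 1.0693 × 34.853 = 37.268 MPa
Soderberg: 1/n_f = τ_a/S_se + τ_m/S_sy = 33.573/341 + 37.268/812 = 0.09845 + 0.04590 = 0.14435
n_f = 1/0.14435 = 6.928

6.93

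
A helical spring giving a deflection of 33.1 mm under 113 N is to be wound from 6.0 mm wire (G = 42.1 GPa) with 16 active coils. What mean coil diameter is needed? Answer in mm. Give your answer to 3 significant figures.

Required rate k = F/δ = 113/33.1 = 3.4139 N/mm
D = (Gd⁴/(8N_a·k))^(1/3) = (42.1×10³·6.0⁴/(8·16·3.4139))^(1/3)
  = (124861)^(1/3) = 49.9815 mm

50.0 mm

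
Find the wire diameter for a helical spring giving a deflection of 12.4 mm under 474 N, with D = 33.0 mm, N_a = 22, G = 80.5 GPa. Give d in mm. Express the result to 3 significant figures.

Required rate k = F/δ = 474/12.4 = 38.226 N/mm
d = (8D³N_a·k / G)^(1/4) = (8·33.0³·22·38.226 / (80.5×10³))^0.25
  = (3003.4)^0.25 = 7.4029 mm

7.40 mm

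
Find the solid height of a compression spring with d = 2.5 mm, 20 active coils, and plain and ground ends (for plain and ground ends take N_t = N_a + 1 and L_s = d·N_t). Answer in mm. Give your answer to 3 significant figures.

52.5 mm

plain and ground ends: N_t = N_a + 1 = 20 + 1 = 21
L_s = d·N_t = 2.5 × 21 = 52.5 mm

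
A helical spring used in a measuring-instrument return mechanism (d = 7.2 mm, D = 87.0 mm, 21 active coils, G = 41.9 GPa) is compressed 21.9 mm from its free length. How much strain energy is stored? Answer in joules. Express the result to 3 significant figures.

k = Gd⁴/(8D³N_a) = (41.9×10³)(7.2⁴)/(8·87.0³·21) = 1.0178 N/mm
U = ½kδ² = 0.5 × 1.0178 × 21.9² = 244.08 N·mm = 0.24408 J

0.244 J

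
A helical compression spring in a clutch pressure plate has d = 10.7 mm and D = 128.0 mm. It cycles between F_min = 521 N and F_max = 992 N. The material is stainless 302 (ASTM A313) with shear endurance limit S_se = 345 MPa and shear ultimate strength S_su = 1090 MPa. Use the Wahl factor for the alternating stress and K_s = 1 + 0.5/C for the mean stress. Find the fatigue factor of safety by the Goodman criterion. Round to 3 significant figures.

2.53

C = D/d = 128.0/10.7 = 11.9626; K_W = (4C−1)/(4C−4)+0.615/C = 1.1198; K_s = 1+0.5/C = 1.0418
F_a = (F_max−F_min)/2 = 235.5 N; F_m = (F_max+F_min)/2 = 756.5 N
τ_a = K_W·8F_aD/(πd³) = 1.1198 × 62.66 = 70.168 MPa
τ_m = K_s·8F_mD/(πd³) = 1.0418 × 201.28 = 209.7 MPa
Goodman: 1/n_f = τ_a/S_se + τ_m/S_su = 70.168/345 + 209.7/1090 = 0.20339 + 0.19238 = 0.39577
n_f = 1/0.39577 = 2.527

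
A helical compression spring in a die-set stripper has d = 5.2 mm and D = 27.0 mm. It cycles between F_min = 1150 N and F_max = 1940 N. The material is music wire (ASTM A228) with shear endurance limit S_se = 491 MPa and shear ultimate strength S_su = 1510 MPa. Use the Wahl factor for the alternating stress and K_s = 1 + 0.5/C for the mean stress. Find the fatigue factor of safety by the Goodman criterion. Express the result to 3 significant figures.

C = D/d = 27.0/5.2 = 5.1923; K_W = (4C−1)/(4C−4)+0.615/C = 1.2973; K_s = 1+0.5/C = 1.0963
F_a = (F_max−F_min)/2 = 395 N; F_m = (F_max+F_min)/2 = 1545 N
τ_a = K_W·8F_aD/(πd³) = 1.2973 × 193.15 = 250.58 MPa
τ_m = K_s·8F_mD/(πd³) = 1.0963 × 755.48 = 828.23 MPa
Goodman: 1/n_f = τ_a/S_se + τ_m/S_su = 250.58/491 + 828.23/1510 = 0.51035 + 0.54850 = 1.0588
n_f = 1/1.0588 = 0.9444

0.944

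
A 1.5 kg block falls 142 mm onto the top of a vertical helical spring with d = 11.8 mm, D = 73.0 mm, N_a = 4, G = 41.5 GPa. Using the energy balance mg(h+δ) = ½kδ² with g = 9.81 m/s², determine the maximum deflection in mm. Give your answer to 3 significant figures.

k = Gd⁴/(8D³N_a) = (41.5×10³)(11.8⁴)/(8·73.0³·4) = 64.633 N/mm
W = mg = 1.5 × 9.81 = 14.715 N
½kδ² − Wδ − Wh = 0 → δ = (W + √(W² + 2kWh))/k
δ = (14.715 + √(216.53 + 270107))/64.633 = (14.715 + 519.93)/64.633 = 8.2719 mm

8.27 mm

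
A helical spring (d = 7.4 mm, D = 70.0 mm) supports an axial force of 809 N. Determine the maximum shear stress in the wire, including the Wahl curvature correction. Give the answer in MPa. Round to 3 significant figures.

Spring index C = D/d = 70.0/7.4 = 9.4595
K_W = (4C−1)/(4C−4) + 0.615/C = 36.838/33.838 + 0.0650 = 1.1537
τ₀ = 8FD/(πd³) = 8·809·70.0/(π·7.4³) = 453040/1273 = 355.87 MPa
τ_max = K·τ₀ = 1.1537 × 355.87 = 410.56 MPa

411 MPa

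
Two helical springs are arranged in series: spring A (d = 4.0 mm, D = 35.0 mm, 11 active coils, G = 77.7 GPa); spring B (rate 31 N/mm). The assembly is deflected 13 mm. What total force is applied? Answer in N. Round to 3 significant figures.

58.6 N

k_A = Gd⁴/(8D³N_a) = (77.7×10³)(4.0⁴)/(8·35.0³·11) = 5.272 N/mm
Series: 1/k_eq = 1/5.272 + 1/31 = 0.22194; k_eq = 4.5057 N/mm
F = k_eq·δ = 4.5057·13 = 58.574 N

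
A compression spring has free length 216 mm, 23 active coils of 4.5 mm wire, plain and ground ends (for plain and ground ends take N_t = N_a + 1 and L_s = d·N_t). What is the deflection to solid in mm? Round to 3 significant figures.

N_t = 24; L_s = 4.5·24 = 108 mm
δ_solid = L₀ − L_s = 216 − 108 = 108 mm

108 mm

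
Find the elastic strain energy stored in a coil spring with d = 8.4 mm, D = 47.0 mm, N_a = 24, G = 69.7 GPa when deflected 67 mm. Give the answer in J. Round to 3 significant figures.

39.1 J

k = Gd⁴/(8D³N_a) = (69.7×10³)(8.4⁴)/(8·47.0³·24) = 17.408 N/mm
U = ½kδ² = 0.5 × 17.408 × 67² = 39073 N·mm = 39.073 J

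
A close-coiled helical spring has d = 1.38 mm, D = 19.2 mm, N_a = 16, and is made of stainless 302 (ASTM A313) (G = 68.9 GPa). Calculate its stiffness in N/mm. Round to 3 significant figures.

0.276 N/mm

k = Gd⁴/(8D³N_a) = (68.9×10³ × 1.38⁴) / (8 × 19.2³ × 16)
  = 249882 / 905970 = 0.27582 N/mm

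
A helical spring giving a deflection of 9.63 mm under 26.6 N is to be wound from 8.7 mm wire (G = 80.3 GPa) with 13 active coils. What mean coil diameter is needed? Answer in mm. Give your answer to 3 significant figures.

Required rate k = F/δ = 26.6/9.63 = 2.7622 N/mm
D = (Gd⁴/(8N_a·k))^(1/3) = (80.3×10³·8.7⁴/(8·13·2.7622))^(1/3)
  = (1.60141e+06)^(1/3) = 116.9952 mm

117 mm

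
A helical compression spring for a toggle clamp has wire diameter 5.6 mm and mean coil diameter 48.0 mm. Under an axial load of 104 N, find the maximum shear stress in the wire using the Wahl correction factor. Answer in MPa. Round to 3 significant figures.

84.7 MPa

Spring index C = D/d = 48.0/5.6 = 8.5714
K_W = (4C−1)/(4C−4) + 0.615/C = 33.286/30.286 + 0.0717 = 1.1708
τ₀ = 8FD/(πd³) = 8·104·48.0/(π·5.6³) = 39936/551.71 = 72.385 MPa
τ_max = K·τ₀ = 1.1708 × 72.385 = 84.749 MPa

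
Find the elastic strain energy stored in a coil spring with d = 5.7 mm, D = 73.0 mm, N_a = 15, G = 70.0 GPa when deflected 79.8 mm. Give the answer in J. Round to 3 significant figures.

k = Gd⁴/(8D³N_a) = (70.0×10³)(5.7⁴)/(8·73.0³·15) = 1.5829 N/mm
U = ½kδ² = 0.5 × 1.5829 × 79.8² = 5039.9 N·mm = 5.0399 J

5.04 J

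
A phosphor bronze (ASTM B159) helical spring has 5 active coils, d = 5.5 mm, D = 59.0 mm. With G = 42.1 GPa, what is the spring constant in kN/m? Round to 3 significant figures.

k = Gd⁴/(8D³N_a) = (42.1×10³ × 5.5⁴) / (8 × 59.0³ × 5)
  = 3.85241e+07 / 8.21516e+06 = 4.6894 N/mm

4.69 kN/m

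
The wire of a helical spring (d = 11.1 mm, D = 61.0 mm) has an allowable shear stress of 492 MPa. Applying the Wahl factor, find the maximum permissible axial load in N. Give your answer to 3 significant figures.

3390 N

C = D/d = 61.0/11.1 = 5.4955
K_W = (4C−1)/(4C−4) + 0.615/C = 20.982/17.982 + 0.1119 = 1.2787
τ_max = K·8FD/(πd³) → F_max = τ_allow·πd³/(8DK)
F_max = 492·π·11.1³/(8·61.0·1.2787) = 2.1139e+06/624.03 = 3387.5 N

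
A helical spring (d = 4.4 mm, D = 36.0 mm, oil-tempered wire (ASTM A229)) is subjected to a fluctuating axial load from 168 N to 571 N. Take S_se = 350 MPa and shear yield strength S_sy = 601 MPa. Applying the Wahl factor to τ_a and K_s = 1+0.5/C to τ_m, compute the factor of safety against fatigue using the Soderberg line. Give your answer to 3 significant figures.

C = D/d = 36.0/4.4 = 8.1818; K_W = (4C−1)/(4C−4)+0.615/C = 1.1796; K_s = 1+0.5/C = 1.0611
F_a = (F_max−F_min)/2 = 201.5 N; F_m = (F_max+F_min)/2 = 369.5 N
τ_a = K_W·8F_aD/(πd³) = 1.1796 × 216.85 = 255.8 MPa
τ_m = K_s·8F_mD/(πd³) = 1.0611 × 397.65 = 421.95 MPa
Soderberg: 1/n_f = τ_a/S_se + τ_m/S_sy = 255.8/350 + 421.95/601 = 0.73084 + 0.70208 = 1.4329
n_f = 1/1.4329 = 0.6979

0.698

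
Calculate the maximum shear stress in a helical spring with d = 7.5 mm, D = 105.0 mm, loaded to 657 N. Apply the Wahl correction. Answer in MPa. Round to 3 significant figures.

459 MPa

Spring index C = D/d = 105.0/7.5 = 14.0000
K_W = (4C−1)/(4C−4) + 0.615/C = 55.000/52.000 + 0.0439 = 1.1016
τ₀ = 8FD/(πd³) = 8·657·105.0/(π·7.5³) = 551880/1325.4 = 416.4 MPa
τ_max = K·τ₀ = 1.1016 × 416.4 = 458.72 MPa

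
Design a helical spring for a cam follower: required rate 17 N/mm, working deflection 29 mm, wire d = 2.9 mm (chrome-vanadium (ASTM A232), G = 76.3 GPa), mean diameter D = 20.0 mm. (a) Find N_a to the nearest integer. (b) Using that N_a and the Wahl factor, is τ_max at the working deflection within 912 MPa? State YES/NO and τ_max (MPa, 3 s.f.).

(a) 5 coils; (b) NO, τ_max = 1240 MPa

N_a = Gd⁴/(8D³k) = (76.3×10³)(2.9⁴)/(8·20.0³·17) = 4.96 → N_a = 5
Actual rate k = Gd⁴/(8D³·5) = 16.864 N/mm
Working load F = kδ = 16.864·29 = 489.06 N
C = 20.0/2.9 = 6.8966; K_W = (4C−1)/(4C−4)+0.615/C = 1.2164
τ_max = K_W·8FD/(πd³) = 1.2164·1021.3 = 1242.2 MPa
τ_max > 912 MPa → exceeds allowable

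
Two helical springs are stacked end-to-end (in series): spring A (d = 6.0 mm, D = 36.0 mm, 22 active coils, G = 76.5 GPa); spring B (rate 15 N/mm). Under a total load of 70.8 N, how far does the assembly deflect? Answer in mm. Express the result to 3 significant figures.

k_A = Gd⁴/(8D³N_a) = (76.5×10³)(6.0⁴)/(8·36.0³·22) = 12.074 N/mm
Series: 1/k_eq = 1/12.074 + 1/15 = 0.14949; k_eq = 6.6894 N/mm
δ = F/k_eq = 70.8/6.6894 = 10.584 mm

10.6 mm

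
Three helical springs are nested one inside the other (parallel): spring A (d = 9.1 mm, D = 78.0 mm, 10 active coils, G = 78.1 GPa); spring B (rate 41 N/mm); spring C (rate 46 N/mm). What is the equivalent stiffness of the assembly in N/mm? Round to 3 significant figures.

k_A = Gd⁴/(8D³N_a) = (78.1×10³)(9.1⁴)/(8·78.0³·10) = 14.107 N/mm
Parallel: k_eq = 14.107 + 41 + 46 = 101.11 N/mm

101 N/mm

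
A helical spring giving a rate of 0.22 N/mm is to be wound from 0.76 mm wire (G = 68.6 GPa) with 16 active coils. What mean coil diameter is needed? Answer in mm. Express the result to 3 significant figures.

D = (Gd⁴/(8N_a·k))^(1/3) = (68.6×10³·0.76⁴/(8·16·0.22))^(1/3)
  = (812.729)^(1/3) = 9.3322 mm

9.33 mm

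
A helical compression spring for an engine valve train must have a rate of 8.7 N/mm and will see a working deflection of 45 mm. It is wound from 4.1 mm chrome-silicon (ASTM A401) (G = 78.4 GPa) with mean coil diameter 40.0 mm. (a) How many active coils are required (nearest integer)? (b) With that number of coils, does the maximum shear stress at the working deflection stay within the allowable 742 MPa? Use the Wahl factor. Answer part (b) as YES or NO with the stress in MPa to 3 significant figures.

N_a = Gd⁴/(8D³k) = (78.4×10³)(4.1⁴)/(8·40.0³·8.7) = 4.974 → N_a = 5
Actual rate k = Gd⁴/(8D³·5) = 8.6539 N/mm
Working load F = kδ = 8.6539·45 = 389.43 N
C = 40.0/4.1 = 9.7561; K_W = (4C−1)/(4C−4)+0.615/C = 1.1487
τ_max = K_W·8FD/(πd³) = 1.1487·575.54 = 661.11 MPa
τ_max ≤ 742 MPa → acceptable

(a) 5 coils; (b) YES, τ_max = 661 MPa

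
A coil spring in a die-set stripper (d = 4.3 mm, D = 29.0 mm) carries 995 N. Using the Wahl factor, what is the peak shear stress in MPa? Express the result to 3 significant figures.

1130 MPa

Spring index C = D/d = 29.0/4.3 = 6.7442
K_W = (4C−1)/(4C−4) + 0.615/C = 25.977/22.977 + 0.0912 = 1.2218
τ₀ = 8FD/(πd³) = 8·995·29.0/(π·4.3³) = 230840/249.78 = 924.18 MPa
τ_max = K·τ₀ = 1.2218 × 924.18 = 1129.1 MPa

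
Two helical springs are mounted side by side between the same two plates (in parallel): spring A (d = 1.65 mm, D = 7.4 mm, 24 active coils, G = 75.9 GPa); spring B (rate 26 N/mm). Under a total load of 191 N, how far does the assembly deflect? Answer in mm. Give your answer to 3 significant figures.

k_A = Gd⁴/(8D³N_a) = (75.9×10³)(1.65⁴)/(8·7.4³·24) = 7.2307 N/mm
Parallel: k_eq = 7.2307 + 26 = 33.231 N/mm
δ = F/k_eq = 191/33.231 = 5.7477 mm

5.75 mm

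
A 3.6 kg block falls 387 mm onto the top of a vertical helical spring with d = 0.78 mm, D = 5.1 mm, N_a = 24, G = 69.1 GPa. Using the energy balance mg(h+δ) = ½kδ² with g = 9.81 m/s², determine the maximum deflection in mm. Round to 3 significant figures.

204 mm

k = Gd⁴/(8D³N_a) = (69.1×10³)(0.78⁴)/(8·5.1³·24) = 1.0043 N/mm
W = mg = 3.6 × 9.81 = 35.316 N
½kδ² − Wδ − Wh = 0 → δ = (W + √(W² + 2kWh))/k
δ = (35.316 + √(1247.2 + 27450.9))/1.0043 = (35.316 + 169.41)/1.0043 = 203.85 mm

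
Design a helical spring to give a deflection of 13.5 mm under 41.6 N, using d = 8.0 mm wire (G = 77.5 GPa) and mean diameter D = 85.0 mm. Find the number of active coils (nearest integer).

Required rate k = F/δ = 41.6/13.5 = 3.0815 N/mm
N_a = Gd⁴/(8D³k) = (77.5×10³ × 8.0⁴)/(8 × 85.0³ × 3.0815)
    = 3.1744e+08 / 1.51393e+07 = 20.97 → 21 coils

21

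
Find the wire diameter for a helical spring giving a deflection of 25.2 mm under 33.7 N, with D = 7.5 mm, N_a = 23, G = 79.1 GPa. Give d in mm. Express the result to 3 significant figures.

1.07 mm

Required rate k = F/δ = 33.7/25.2 = 1.3373 N/mm
d = (8D³N_a·k / G)^(1/4) = (8·7.5³·23·1.3373 / (79.1×10³))^0.25
  = (1.3124)^0.25 = 1.0703 mm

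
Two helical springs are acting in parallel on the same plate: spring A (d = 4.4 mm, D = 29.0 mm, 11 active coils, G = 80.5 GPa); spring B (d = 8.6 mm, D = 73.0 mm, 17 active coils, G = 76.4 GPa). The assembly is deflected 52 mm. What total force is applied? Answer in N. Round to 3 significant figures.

1140 N

k_A = Gd⁴/(8D³N_a) = (80.5×10³)(4.4⁴)/(8·29.0³·11) = 14.058 N/mm
k_B = Gd⁴/(8D³N_a) = (76.4×10³)(8.6⁴)/(8·73.0³·17) = 7.8991 N/mm
Parallel: k_eq = 14.058 + 7.8991 = 21.957 N/mm
F = k_eq·δ = 21.957·52 = 1141.8 N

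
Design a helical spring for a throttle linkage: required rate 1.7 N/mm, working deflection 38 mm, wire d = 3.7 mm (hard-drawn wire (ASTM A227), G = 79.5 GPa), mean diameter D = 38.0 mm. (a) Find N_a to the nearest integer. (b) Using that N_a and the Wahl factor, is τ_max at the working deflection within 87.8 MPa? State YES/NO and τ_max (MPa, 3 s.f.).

N_a = Gd⁴/(8D³k) = (79.5×10³)(3.7⁴)/(8·38.0³·1.7) = 19.97 → N_a = 20
Actual rate k = Gd⁴/(8D³·20) = 1.6971 N/mm
Working load F = kδ = 1.6971·38 = 64.489 N
C = 38.0/3.7 = 10.2703; K_W = (4C−1)/(4C−4)+0.615/C = 1.1408
τ_max = K_W·8FD/(πd³) = 1.1408·123.2 = 140.54 MPa
τ_max > 87.8 MPa → exceeds allowable

(a) 20 coils; (b) NO, τ_max = 141 MPa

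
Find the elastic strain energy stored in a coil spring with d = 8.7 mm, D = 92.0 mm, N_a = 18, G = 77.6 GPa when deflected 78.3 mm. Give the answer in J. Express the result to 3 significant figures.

k = Gd⁴/(8D³N_a) = (77.6×10³)(8.7⁴)/(8·92.0³·18) = 3.9647 N/mm
U = ½kδ² = 0.5 × 3.9647 × 78.3² = 12154 N·mm = 12.154 J

12.2 J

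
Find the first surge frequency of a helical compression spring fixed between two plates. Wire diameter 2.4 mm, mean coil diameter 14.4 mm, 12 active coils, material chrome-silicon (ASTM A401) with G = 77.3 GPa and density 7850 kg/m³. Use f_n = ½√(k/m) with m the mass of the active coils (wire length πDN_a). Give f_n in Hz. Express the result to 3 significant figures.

k = Gd⁴/(8D³N_a) = (77.3×10³)(2.4⁴)/(8·14.4³·12) = 8.9468 N/mm = 8946.8 N/m
Wire length L = πDN_a = π·14.4·12 = 542.87 mm
m = ρ·(πd²/4)·L = 7850 × 4.5239×10⁻⁶ m² × 0.54287 m = 0.019279 kg
f_n = ½√(k/m) = 0.5·√(8946.8/0.019279) = 0.5·√(4.6408e+05) = 340.62 Hz

341 Hz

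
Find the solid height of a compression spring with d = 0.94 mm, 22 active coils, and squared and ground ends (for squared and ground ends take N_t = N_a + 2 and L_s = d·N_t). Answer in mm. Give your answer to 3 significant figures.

squared and ground ends: N_t = N_a + 2 = 22 + 2 = 24
L_s = d·N_t = 0.94 × 24 = 22.56 mm

22.6 mm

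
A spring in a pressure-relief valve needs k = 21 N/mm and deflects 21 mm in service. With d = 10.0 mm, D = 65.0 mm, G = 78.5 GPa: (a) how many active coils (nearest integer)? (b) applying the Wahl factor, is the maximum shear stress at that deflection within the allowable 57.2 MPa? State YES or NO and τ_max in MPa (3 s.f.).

N_a = Gd⁴/(8D³k) = (78.5×10³)(10.0⁴)/(8·65.0³·21) = 17.01 → N_a = 17
Actual rate k = Gd⁴/(8D³·17) = 21.018 N/mm
Working load F = kδ = 21.018·21 = 441.38 N
C = 65.0/10.0 = 6.5000; K_W = (4C−1)/(4C−4)+0.615/C = 1.2310
τ_max = K_W·8FD/(πd³) = 1.2310·73.057 = 89.932 MPa
τ_max > 57.2 MPa → exceeds allowable

(a) 17 coils; (b) NO, τ_max = 89.9 MPa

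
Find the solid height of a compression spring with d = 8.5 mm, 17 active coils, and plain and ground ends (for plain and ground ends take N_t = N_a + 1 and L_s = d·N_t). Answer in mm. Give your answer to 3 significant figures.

plain and ground ends: N_t = N_a + 1 = 17 + 1 = 18
L_s = d·N_t = 8.5 × 18 = 153 mm

153 mm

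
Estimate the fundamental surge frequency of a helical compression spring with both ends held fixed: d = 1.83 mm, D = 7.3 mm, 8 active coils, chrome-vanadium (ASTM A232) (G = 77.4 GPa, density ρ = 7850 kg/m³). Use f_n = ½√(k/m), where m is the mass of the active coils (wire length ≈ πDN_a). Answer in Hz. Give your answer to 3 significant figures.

k = Gd⁴/(8D³N_a) = (77.4×10³)(1.83⁴)/(8·7.3³·8) = 34.866 N/mm = 34866 N/m
Wire length L = πDN_a = π·7.3·8 = 183.47 mm
m = ρ·(πd²/4)·L = 7850 × 2.6302×10⁻⁶ m² × 0.18347 m = 0.0037881 kg
f_n = ½√(k/m) = 0.5·√(34866/0.0037881) = 0.5·√(9.2039e+06) = 1516.9 Hz

1520 Hz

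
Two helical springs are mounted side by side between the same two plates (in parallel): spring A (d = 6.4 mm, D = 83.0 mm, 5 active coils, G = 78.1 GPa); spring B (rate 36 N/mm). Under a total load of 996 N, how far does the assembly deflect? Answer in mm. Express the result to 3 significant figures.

23.9 mm

k_A = Gd⁴/(8D³N_a) = (78.1×10³)(6.4⁴)/(8·83.0³·5) = 5.729 N/mm
Parallel: k_eq = 5.729 + 36 = 41.729 N/mm
δ = F/k_eq = 996/41.729 = 23.868 mm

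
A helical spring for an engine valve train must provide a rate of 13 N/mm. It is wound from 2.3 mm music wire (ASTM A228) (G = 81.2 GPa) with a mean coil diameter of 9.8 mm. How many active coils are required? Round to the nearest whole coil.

23

N_a = Gd⁴/(8D³k) = (81.2×10³ × 2.3⁴)/(8 × 9.8³ × 13)
    = 2.27231e+06 / 97884 = 23.21 → 23 coils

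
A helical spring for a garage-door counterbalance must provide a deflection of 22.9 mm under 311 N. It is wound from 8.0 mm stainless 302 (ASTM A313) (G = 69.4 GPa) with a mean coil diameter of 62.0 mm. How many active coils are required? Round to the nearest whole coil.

Required rate k = F/δ = 311/22.9 = 13.581 N/mm
N_a = Gd⁴/(8D³k) = (69.4×10³ × 8.0⁴)/(8 × 62.0³ × 13.581)
    = 2.84262e+08 / 2.58935e+07 = 10.98 → 11 coils

11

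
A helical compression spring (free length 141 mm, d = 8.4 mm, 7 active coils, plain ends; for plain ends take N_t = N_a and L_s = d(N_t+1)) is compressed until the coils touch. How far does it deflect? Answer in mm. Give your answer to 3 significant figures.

73.8 mm

N_t = 7; L_s = 8.4·8 = 67.2 mm
δ_solid = L₀ − L_s = 141 − 67.2 = 73.8 mm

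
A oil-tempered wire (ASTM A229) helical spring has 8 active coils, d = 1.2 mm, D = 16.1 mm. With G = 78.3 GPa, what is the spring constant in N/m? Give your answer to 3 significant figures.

608 N/m

k = Gd⁴/(8D³N_a) = (78.3×10³ × 1.2⁴) / (8 × 16.1³ × 8)
  = 162363 / 267090 = 0.6079 N/mm = 607.9 N/m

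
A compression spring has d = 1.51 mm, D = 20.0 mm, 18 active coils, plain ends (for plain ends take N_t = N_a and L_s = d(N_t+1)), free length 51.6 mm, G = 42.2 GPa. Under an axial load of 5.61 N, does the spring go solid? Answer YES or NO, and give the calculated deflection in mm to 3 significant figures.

YES, δ = 29.5 mm

k = Gd⁴/(8D³N_a) = (42.2×10³)(1.51⁴)/(8·20.0³·18) = 0.19044 N/mm
N_t = 18; L_s = 1.51·19 = 28.69 mm; δ_solid = L₀ − L_s = 51.6 − 28.69 = 22.91 mm
δ = F/k = 5.61/0.19044 = 29.457 mm
δ ≥ δ_solid → spring goes solid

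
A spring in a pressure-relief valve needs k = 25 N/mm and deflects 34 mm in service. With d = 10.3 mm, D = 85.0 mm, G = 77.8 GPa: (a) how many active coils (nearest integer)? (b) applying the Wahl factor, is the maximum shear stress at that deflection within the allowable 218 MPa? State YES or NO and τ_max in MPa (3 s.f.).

N_a = Gd⁴/(8D³k) = (77.8×10³)(10.3⁴)/(8·85.0³·25) = 7.129 → N_a = 7
Actual rate k = Gd⁴/(8D³·7) = 25.461 N/mm
Working load F = kδ = 25.461·34 = 865.69 N
C = 85.0/10.3 = 8.2524; K_W = (4C−1)/(4C−4)+0.615/C = 1.1779
τ_max = K_W·8FD/(πd³) = 1.1779·171.48 = 201.99 MPa
τ_max ≤ 218 MPa → acceptable

(a) 7 coils; (b) YES, τ_max = 202 MPa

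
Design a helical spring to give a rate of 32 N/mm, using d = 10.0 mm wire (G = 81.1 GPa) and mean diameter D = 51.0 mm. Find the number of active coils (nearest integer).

N_a = Gd⁴/(8D³k) = (81.1×10³ × 10.0⁴)/(8 × 51.0³ × 32)
    = 8.11e+08 / 3.39587e+07 = 23.88 → 24 coils

24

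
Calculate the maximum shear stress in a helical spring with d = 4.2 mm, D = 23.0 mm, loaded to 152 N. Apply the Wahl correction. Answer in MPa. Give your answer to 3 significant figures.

154 MPa

Spring index C = D/d = 23.0/4.2 = 5.4762
K_W = (4C−1)/(4C−4) + 0.615/C = 20.905/17.905 + 0.1123 = 1.2799
τ₀ = 8FD/(πd³) = 8·152·23.0/(π·4.2³) = 27968/232.75 = 120.16 MPa
τ_max = K·τ₀ = 1.2799 × 120.16 = 153.79 MPa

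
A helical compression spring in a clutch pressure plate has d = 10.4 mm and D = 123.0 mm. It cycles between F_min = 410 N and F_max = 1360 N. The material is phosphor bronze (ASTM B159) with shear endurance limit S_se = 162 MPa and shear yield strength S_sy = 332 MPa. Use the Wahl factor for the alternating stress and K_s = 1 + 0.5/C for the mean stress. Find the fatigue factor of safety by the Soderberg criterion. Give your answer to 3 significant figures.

C = D/d = 123.0/10.4 = 11.8269; K_W = (4C−1)/(4C−4)+0.615/C = 1.1213; K_s = 1+0.5/C = 1.0423
F_a = (F_max−F_min)/2 = 475 N; F_m = (F_max+F_min)/2 = 885 N
τ_a = K_W·8F_aD/(πd³) = 1.1213 × 132.26 = 148.3 MPa
τ_m = K_s·8F_mD/(πd³) = 1.0423 × 246.43 = 256.85 MPa
Soderberg: 1/n_f = τ_a/S_se + τ_m/S_sy = 148.3/162 + 256.85/332 = 0.91545 + 0.77363 = 1.6891
n_f = 1/1.6891 = 0.592

0.592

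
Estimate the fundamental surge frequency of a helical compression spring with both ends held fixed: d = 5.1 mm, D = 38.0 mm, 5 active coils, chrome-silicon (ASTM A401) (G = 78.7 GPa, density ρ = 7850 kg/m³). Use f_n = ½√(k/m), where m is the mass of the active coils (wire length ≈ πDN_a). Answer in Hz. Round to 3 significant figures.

252 Hz

k = Gd⁴/(8D³N_a) = (78.7×10³)(5.1⁴)/(8·38.0³·5) = 24.257 N/mm = 24257 N/m
Wire length L = πDN_a = π·38.0·5 = 596.9 mm
m = ρ·(πd²/4)·L = 7850 × 20.428×10⁻⁶ m² × 0.5969 m = 0.09572 kg
f_n = ½√(k/m) = 0.5·√(24257/0.09572) = 0.5·√(2.5342e+05) = 251.7 Hz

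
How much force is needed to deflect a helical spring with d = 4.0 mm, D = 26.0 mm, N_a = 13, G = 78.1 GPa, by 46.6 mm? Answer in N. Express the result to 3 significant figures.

k = Gd⁴/(8D³N_a) = (78.1×10³)(4.0⁴)/(8·26.0³·13) = 10.938 N/mm
F = k·δ = 10.938 × 46.6 = 509.71 N

510 N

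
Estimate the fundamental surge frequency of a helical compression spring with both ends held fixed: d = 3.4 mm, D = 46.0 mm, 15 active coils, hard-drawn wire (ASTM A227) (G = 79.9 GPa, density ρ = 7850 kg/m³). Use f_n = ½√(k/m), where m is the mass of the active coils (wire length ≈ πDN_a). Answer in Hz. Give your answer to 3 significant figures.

k = Gd⁴/(8D³N_a) = (79.9×10³)(3.4⁴)/(8·46.0³·15) = 0.91413 N/mm = 914.13 N/m
Wire length L = πDN_a = π·46.0·15 = 2167.7 mm
m = ρ·(πd²/4)·L = 7850 × 9.0792×10⁻⁶ m² × 2.1677 m = 0.1545 kg
f_n = ½√(k/m) = 0.5·√(914.13/0.1545) = 0.5·√(5916.9) = 38.461 Hz

38.5 Hz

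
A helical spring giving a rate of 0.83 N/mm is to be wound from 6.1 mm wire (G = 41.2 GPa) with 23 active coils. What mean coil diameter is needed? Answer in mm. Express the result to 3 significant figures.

72.0 mm

D = (Gd⁴/(8N_a·k))^(1/3) = (41.2×10³·6.1⁴/(8·23·0.83))^(1/3)
  = (373526)^(1/3) = 72.0179 mm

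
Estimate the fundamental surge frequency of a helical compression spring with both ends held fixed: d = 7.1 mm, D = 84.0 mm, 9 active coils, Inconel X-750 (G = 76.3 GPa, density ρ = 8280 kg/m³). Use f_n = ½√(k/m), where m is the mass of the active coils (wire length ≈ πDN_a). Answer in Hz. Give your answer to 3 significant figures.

38.2 Hz

k = Gd⁴/(8D³N_a) = (76.3×10³)(7.1⁴)/(8·84.0³·9) = 4.5435 N/mm = 4543.5 N/m
Wire length L = πDN_a = π·84.0·9 = 2375 mm
m = ρ·(πd²/4)·L = 8280 × 39.592×10⁻⁶ m² × 2.375 m = 0.77859 kg
f_n = ½√(k/m) = 0.5·√(4543.5/0.77859) = 0.5·√(5835.5) = 38.195 Hz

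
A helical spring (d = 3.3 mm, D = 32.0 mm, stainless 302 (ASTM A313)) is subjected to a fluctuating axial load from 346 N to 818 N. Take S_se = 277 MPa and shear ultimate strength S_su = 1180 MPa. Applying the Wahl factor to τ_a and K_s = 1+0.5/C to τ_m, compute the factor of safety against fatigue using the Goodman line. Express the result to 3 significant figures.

C = D/d = 32.0/3.3 = 9.6970; K_W = (4C−1)/(4C−4)+0.615/C = 1.1497; K_s = 1+0.5/C = 1.0516
F_a = (F_max−F_min)/2 = 236 N; F_m = (F_max+F_min)/2 = 582 N
τ_a = K_W·8F_aD/(πd³) = 1.1497 × 535.13 = 615.22 MPa
τ_m = K_s·8F_mD/(πd³) = 1.0516 × 1319.7 = 1387.7 MPa
Goodman: 1/n_f = τ_a/S_se + τ_m/S_su = 615.22/277 + 1387.7/1180 = 2.22100 + 1.17605 = 3.3971
n_f = 1/3.3971 = 0.2944

0.294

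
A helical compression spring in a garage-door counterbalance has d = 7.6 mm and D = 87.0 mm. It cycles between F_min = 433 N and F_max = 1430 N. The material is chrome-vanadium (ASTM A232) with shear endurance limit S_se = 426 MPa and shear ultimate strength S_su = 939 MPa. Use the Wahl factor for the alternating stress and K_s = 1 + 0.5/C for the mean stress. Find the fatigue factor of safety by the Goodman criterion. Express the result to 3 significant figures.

C = D/d = 87.0/7.6 = 11.4474; K_W = (4C−1)/(4C−4)+0.615/C = 1.1255; K_s = 1+0.5/C = 1.0437
F_a = (F_max−F_min)/2 = 498.5 N; F_m = (F_max+F_min)/2 = 931.5 N
τ_a = K_W·8F_aD/(πd³) = 1.1255 × 251.58 = 283.16 MPa
τ_m = K_s·8F_mD/(πd³) = 1.0437 × 470.11 = 490.65 MPa
Goodman: 1/n_f = τ_a/S_se + τ_m/S_su = 283.16/426 + 490.65/939 = 0.66470 + 0.52252 = 1.1872
n_f = 1/1.1872 = 0.8423

0.842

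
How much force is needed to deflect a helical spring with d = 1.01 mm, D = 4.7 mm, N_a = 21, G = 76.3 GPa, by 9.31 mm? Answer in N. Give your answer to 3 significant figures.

k = Gd⁴/(8D³N_a) = (76.3×10³)(1.01⁴)/(8·4.7³·21) = 4.5521 N/mm
F = k·δ = 4.5521 × 9.31 = 42.38 N

42.4 N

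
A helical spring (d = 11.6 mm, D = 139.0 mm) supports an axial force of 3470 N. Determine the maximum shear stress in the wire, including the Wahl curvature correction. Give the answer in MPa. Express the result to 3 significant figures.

881 MPa

Spring index C = D/d = 139.0/11.6 = 11.9828
K_W = (4C−1)/(4C−4) + 0.615/C = 46.931/43.931 + 0.0513 = 1.1196
τ₀ = 8FD/(πd³) = 8·3470·139.0/(π·11.6³) = 3.85864e+06/4903.7 = 786.88 MPa
τ_max = K·τ₀ = 1.1196 × 786.88 = 881 MPa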